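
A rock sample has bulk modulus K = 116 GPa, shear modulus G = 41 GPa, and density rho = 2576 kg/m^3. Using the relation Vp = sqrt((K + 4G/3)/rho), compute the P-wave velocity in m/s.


First compute the effective modulus:
K + 4G/3 = 116e9 + 4*41e9/3 = 170666666666.67 Pa
Then divide by density:
170666666666.67 / 2576 = 66252587.9917 Pa/(kg/m^3)
Take the square root:
Vp = sqrt(66252587.9917) = 8139.57 m/s

8139.57


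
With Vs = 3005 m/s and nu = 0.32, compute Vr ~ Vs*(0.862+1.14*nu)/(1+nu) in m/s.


Numerator factor = 0.862 + 1.14*0.32 = 1.2268
Denominator = 1 + 0.32 = 1.32
Vr = 3005 * 1.2268 / 1.32 = 2792.83 m/s

2792.83


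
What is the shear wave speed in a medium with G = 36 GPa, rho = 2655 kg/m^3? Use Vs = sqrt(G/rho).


Convert G to Pa: G = 36e9 Pa
Compute G/rho = 36e9 / 2655 = 13559322.0339
Vs = sqrt(13559322.0339) = 3682.3 m/s

3682.3


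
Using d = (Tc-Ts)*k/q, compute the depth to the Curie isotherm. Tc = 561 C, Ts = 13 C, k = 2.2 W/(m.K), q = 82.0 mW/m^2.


T_Curie - T_surf = 561 - 13 = 548 C
Convert q to W/m^2: 82.0 mW/m^2 = 0.082 W/m^2
d = 548 * 2.2 / 0.082 = 14702.44 m

14702.44


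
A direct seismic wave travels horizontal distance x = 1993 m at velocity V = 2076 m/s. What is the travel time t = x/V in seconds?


t = x / V
= 1993 / 2076
= 0.96 s

0.96


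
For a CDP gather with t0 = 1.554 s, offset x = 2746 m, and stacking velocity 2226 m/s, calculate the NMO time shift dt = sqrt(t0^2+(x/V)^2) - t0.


x/Vnmo = 2746/2226 = 1.233603
(x/Vnmo)^2 = 1.521776
t0^2 = 2.414916
sqrt(2.414916 + 1.521776) = 1.98411
dt = 1.98411 - 1.554 = 0.43011

0.43011


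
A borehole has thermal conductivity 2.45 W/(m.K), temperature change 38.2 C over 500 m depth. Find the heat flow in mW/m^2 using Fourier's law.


q = k * dT / dz * 1000
= 2.45 * 38.2 / 500 * 1000
= 0.18718 * 1000
= 187.18 mW/m^2

187.18


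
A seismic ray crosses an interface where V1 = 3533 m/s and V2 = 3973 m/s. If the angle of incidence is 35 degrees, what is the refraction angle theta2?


sin(theta1) = sin(35 deg) = 0.573576
sin(theta2) = V2/V1 * sin(theta1) = 3973/3533 * 0.573576 = 0.64501
theta2 = arcsin(0.64501) = 40.1664 degrees

40.1664


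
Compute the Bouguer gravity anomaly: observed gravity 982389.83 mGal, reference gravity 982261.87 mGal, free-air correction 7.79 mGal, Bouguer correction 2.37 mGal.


BA = g_obs - g_ref + FAC - BC
= 982389.83 - 982261.87 + 7.79 - 2.37
= 133.38 mGal

133.38


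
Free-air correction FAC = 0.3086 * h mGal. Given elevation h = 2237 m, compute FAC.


FAC = 0.3086 * h
= 0.3086 * 2237
= 690.3382 mGal

690.3382


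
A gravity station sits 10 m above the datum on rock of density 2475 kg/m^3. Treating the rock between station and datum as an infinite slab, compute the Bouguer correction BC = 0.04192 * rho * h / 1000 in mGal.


BC = 0.04192 * rho * h / 1000
= 0.04192 * 2475 * 10 / 1000
= 1.0375 mGal

1.0375


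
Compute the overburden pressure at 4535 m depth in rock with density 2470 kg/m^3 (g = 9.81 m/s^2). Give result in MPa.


P = rho * g * z / 1e6
= 2470 * 9.81 * 4535 / 1e6
= 109886224.5 / 1e6
= 109.8862 MPa

109.8862


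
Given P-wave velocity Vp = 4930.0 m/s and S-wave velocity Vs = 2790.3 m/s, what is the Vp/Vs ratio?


Vp/Vs = 4930.0 / 2790.3
= 1.7668

1.7668


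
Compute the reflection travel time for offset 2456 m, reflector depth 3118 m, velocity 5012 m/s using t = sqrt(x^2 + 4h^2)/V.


x^2 + 4h^2 = 2456^2 + 4*3118^2 = 6031936 + 38887696 = 44919632
sqrt(44919632) = 6702.211
t = 6702.211 / 5012 = 1.3372 s

1.3372


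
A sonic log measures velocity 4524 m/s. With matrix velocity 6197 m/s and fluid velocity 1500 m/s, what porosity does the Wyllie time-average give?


1/V - 1/Vm = 1/4524 - 1/6197 = 5.967e-05
1/Vf - 1/Vm = 1/1500 - 1/6197 = 0.0005053
phi = 5.967e-05 / 0.0005053 = 0.1181

0.1181


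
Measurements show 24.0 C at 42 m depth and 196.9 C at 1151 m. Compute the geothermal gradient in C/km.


dT = 196.9 - 24.0 = 172.9 C
dz = 1151 - 42 = 1109 m
gradient = dT/dz * 1000 = 172.9/1109 * 1000 = 155.9062 C/km

155.9062


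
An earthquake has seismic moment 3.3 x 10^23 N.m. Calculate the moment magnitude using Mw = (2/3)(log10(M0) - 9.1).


log10(M0) = log10(3.3 x 10^23) = 23.5185
Mw = 2/3 * (23.5185 - 9.1)
= 2/3 * 14.4185
= 9.61

9.61


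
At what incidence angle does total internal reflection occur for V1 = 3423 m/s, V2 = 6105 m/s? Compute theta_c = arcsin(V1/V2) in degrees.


V1/V2 = 3423/6105 = 0.560688
theta_c = arcsin(0.560688) = 34.1034 degrees

34.1034


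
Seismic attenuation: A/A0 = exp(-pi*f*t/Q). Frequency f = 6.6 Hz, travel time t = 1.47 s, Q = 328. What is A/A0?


pi*f*t/Q = pi*6.6*1.47/328 = 0.092926
A/A0 = exp(-0.092926) = 0.911261

0.911261


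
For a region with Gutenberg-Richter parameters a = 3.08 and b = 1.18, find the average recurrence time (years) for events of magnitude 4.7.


log10(N) = 3.08 - 1.18*4.7 = -2.466
N = 10^-2.466 = 0.00342
T = 1/N = 1/0.00342 = 292.4152 years

292.4152


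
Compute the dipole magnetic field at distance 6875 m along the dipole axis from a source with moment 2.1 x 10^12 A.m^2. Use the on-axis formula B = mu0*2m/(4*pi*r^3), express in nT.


m = 2.1 x 10^12 = 2100000000000 A.m^2
2m = 4200000000000 A.m^2
r^3 = 6875^3 = 324951171875
B = (4pi*10^-7) * 4200000000000 / (4*pi * 324951171875) * 1e9
= 5277875.658031 / 4083456857351.58 * 1e9
= 1292.5019 nT

1292.5019


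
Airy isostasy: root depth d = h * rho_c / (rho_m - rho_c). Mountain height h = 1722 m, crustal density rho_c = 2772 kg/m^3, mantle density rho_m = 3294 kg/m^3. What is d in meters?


rho_m - rho_c = 3294 - 2772 = 522
d = 1722 * 2772 / 522
= 4773384 / 522
= 9144.41 m

9144.41


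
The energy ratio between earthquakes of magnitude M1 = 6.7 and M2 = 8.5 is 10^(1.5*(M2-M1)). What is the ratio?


M2 - M1 = 8.5 - 6.7 = 1.8
1.5 * 1.8 = 2.7
ratio = 10^2.7 = 501.19

501.19


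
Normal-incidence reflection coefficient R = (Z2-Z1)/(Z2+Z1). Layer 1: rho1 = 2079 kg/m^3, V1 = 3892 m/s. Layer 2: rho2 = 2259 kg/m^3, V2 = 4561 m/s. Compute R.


Z1 = 2079 * 3892 = 8091468
Z2 = 2259 * 4561 = 10303299
R = (10303299 - 8091468) / (10303299 + 8091468) = 2211831 / 18394767 = 0.1202

0.1202


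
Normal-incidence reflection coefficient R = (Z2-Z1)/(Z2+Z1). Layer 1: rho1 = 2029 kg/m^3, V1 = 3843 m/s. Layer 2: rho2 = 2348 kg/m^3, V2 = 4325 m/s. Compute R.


Z1 = 2029 * 3843 = 7797447
Z2 = 2348 * 4325 = 10155100
R = (10155100 - 7797447) / (10155100 + 7797447) = 2357653 / 17952547 = 0.1313

0.1313


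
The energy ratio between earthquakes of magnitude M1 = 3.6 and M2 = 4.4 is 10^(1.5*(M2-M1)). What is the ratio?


M2 - M1 = 4.4 - 3.6 = 0.8
1.5 * 0.8 = 1.2
ratio = 10^1.2 = 15.85

15.85


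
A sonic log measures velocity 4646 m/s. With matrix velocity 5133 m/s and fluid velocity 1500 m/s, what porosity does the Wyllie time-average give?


1/V - 1/Vm = 1/4646 - 1/5133 = 2.042e-05
1/Vf - 1/Vm = 1/1500 - 1/5133 = 0.00047185
phi = 2.042e-05 / 0.00047185 = 0.0433

0.0433


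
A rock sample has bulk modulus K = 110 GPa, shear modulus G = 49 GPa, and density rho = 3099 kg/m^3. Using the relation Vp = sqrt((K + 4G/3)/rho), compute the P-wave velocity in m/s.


First compute the effective modulus:
K + 4G/3 = 110e9 + 4*49e9/3 = 175333333333.33 Pa
Then divide by density:
175333333333.33 / 3099 = 56577390.5561 Pa/(kg/m^3)
Take the square root:
Vp = sqrt(56577390.5561) = 7521.79 m/s

7521.79


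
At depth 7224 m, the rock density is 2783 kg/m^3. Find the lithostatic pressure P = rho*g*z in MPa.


P = rho * g * z / 1e6
= 2783 * 9.81 * 7224 / 1e6
= 197224085.52 / 1e6
= 197.2241 MPa

197.2241


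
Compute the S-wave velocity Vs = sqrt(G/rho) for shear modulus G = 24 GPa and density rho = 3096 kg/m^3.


Convert G to Pa: G = 24e9 Pa
Compute G/rho = 24e9 / 3096 = 7751937.9845
Vs = sqrt(7751937.9845) = 2784.23 m/s

2784.23


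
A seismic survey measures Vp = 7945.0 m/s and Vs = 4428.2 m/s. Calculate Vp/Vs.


Vp/Vs = 7945.0 / 4428.2
= 1.7942

1.7942


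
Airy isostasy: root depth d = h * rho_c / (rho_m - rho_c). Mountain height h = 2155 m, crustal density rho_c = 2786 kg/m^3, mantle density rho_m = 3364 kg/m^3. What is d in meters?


rho_m - rho_c = 3364 - 2786 = 578
d = 2155 * 2786 / 578
= 6003830 / 578
= 10387.25 m

10387.25


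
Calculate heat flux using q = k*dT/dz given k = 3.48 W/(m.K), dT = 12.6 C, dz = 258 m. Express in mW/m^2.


q = k * dT / dz * 1000
= 3.48 * 12.6 / 258 * 1000
= 0.169953 * 1000
= 169.9535 mW/m^2

169.9535


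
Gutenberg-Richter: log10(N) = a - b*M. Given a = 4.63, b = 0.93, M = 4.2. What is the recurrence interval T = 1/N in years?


log10(N) = 4.63 - 0.93*4.2 = 0.724
N = 10^0.724 = 5.296634
T = 1/N = 1/5.296634 = 0.1888 years

0.1888


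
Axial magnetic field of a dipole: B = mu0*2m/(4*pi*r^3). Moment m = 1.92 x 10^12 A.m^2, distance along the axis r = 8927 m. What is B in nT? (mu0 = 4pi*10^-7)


m = 1.92 x 10^12 = 1920000000000 A.m^2
2m = 3840000000000 A.m^2
r^3 = 8927^3 = 711404493983
B = (4pi*10^-7) * 3840000000000 / (4*pi * 711404493983) * 1e9
= 4825486.315914 / 8939772528111.03 * 1e9
= 539.7773 nT

539.7773


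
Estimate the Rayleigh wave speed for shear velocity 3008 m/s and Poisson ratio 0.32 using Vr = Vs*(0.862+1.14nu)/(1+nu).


Numerator factor = 0.862 + 1.14*0.32 = 1.2268
Denominator = 1 + 0.32 = 1.32
Vr = 3008 * 1.2268 / 1.32 = 2795.62 m/s

2795.62


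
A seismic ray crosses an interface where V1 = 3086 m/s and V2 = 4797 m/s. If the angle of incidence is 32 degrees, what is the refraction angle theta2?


sin(theta1) = sin(32 deg) = 0.529919
sin(theta2) = V2/V1 * sin(theta1) = 4797/3086 * 0.529919 = 0.823727
theta2 = arcsin(0.823727) = 55.4597 degrees

55.4597


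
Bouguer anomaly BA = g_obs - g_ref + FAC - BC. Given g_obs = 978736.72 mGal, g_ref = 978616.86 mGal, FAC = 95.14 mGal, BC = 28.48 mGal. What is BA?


BA = g_obs - g_ref + FAC - BC
= 978736.72 - 978616.86 + 95.14 - 28.48
= 186.52 mGal

186.52


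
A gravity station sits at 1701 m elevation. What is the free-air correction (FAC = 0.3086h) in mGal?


FAC = 0.3086 * h
= 0.3086 * 1701
= 524.9286 mGal

524.9286


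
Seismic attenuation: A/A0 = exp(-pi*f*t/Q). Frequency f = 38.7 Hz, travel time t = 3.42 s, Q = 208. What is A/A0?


pi*f*t/Q = pi*38.7*3.42/208 = 1.99905
A/A0 = exp(-1.99905) = 0.135464

0.135464


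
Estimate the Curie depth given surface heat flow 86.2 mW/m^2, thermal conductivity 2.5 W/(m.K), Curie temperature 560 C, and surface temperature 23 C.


T_Curie - T_surf = 560 - 23 = 537 C
Convert q to W/m^2: 86.2 mW/m^2 = 0.0862 W/m^2
d = 537 * 2.5 / 0.0862 = 15574.25 m

15574.25


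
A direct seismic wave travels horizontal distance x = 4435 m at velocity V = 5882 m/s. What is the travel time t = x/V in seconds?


t = x / V
= 4435 / 5882
= 0.754 s

0.754


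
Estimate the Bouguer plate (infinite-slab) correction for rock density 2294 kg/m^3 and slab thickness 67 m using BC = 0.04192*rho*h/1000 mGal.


BC = 0.04192 * rho * h / 1000
= 0.04192 * 2294 * 67 / 1000
= 6.443 mGal

6.443


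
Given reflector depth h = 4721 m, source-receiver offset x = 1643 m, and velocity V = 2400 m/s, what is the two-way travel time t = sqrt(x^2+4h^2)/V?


x^2 + 4h^2 = 1643^2 + 4*4721^2 = 2699449 + 89151364 = 91850813
sqrt(91850813) = 9583.883
t = 9583.883 / 2400 = 3.9933 s

3.9933


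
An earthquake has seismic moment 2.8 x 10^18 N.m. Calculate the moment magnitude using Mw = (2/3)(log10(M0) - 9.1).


log10(M0) = log10(2.8 x 10^18) = 18.4472
Mw = 2/3 * (18.4472 - 9.1)
= 2/3 * 9.3472
= 6.23

6.23


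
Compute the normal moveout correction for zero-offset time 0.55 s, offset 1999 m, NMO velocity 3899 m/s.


x/Vnmo = 1999/3899 = 0.512696
(x/Vnmo)^2 = 0.262857
t0^2 = 0.3025
sqrt(0.3025 + 0.262857) = 0.751902
dt = 0.751902 - 0.55 = 0.201902

0.201902


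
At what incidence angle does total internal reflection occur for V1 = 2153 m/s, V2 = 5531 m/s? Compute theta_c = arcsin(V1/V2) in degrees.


V1/V2 = 2153/5531 = 0.389261
theta_c = arcsin(0.389261) = 22.9085 degrees

22.9085


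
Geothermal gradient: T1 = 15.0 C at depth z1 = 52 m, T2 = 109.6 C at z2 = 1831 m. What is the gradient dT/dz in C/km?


dT = 109.6 - 15.0 = 94.6 C
dz = 1831 - 52 = 1779 m
gradient = dT/dz * 1000 = 94.6/1779 * 1000 = 53.1759 C/km

53.1759


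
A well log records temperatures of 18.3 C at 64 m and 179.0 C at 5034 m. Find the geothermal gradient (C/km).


dT = 179.0 - 18.3 = 160.7 C
dz = 5034 - 64 = 4970 m
gradient = dT/dz * 1000 = 160.7/4970 * 1000 = 32.334 C/km

32.334


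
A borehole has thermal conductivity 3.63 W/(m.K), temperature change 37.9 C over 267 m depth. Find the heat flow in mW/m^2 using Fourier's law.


q = k * dT / dz * 1000
= 3.63 * 37.9 / 267 * 1000
= 0.51527 * 1000
= 515.2697 mW/m^2

515.2697


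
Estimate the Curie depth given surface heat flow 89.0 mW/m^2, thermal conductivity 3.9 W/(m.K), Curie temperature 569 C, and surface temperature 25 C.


T_Curie - T_surf = 569 - 25 = 544 C
Convert q to W/m^2: 89.0 mW/m^2 = 0.089 W/m^2
d = 544 * 3.9 / 0.089 = 23838.2 m

23838.2


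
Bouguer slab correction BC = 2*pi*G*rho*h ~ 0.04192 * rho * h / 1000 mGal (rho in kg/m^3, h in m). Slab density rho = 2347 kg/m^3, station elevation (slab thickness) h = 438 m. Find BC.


BC = 0.04192 * rho * h / 1000
= 0.04192 * 2347 * 438 / 1000
= 43.0932 mGal

43.0932


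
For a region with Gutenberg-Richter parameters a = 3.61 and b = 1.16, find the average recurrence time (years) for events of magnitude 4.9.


log10(N) = 3.61 - 1.16*4.9 = -2.074
N = 10^-2.074 = 0.008433
T = 1/N = 1/0.008433 = 118.5769 years

118.5769


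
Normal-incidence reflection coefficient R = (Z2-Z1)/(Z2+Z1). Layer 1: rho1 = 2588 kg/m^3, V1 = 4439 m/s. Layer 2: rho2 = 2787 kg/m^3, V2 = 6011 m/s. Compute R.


Z1 = 2588 * 4439 = 11488132
Z2 = 2787 * 6011 = 16752657
R = (16752657 - 11488132) / (16752657 + 11488132) = 5264525 / 28240789 = 0.1864

0.1864


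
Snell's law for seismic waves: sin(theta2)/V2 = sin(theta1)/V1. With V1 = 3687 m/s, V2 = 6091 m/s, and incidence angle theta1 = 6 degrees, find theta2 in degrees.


sin(theta1) = sin(6 deg) = 0.104528
sin(theta2) = V2/V1 * sin(theta1) = 6091/3687 * 0.104528 = 0.172683
theta2 = arcsin(0.172683) = 9.9439 degrees

9.9439


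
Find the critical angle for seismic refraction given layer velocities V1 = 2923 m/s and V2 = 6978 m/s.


V1/V2 = 2923/6978 = 0.418888
theta_c = arcsin(0.418888) = 24.7644 degrees

24.7644


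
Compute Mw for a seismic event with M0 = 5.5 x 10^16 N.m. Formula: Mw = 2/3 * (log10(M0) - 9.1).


log10(M0) = log10(5.5 x 10^16) = 16.7404
Mw = 2/3 * (16.7404 - 9.1)
= 2/3 * 7.6404
= 5.09

5.09


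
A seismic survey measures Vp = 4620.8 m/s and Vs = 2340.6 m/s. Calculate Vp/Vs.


Vp/Vs = 4620.8 / 2340.6
= 1.9742

1.9742


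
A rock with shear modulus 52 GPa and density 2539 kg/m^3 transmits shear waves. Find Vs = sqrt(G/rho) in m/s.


Convert G to Pa: G = 52e9 Pa
Compute G/rho = 52e9 / 2539 = 20480504.1355
Vs = sqrt(20480504.1355) = 4525.54 m/s

4525.54


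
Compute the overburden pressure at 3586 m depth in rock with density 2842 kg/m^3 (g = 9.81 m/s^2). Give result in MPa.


P = rho * g * z / 1e6
= 2842 * 9.81 * 3586 / 1e6
= 99977751.72 / 1e6
= 99.9778 MPa

99.9778


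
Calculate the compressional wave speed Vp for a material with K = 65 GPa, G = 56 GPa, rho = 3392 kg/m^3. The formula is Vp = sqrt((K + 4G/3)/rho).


First compute the effective modulus:
K + 4G/3 = 65e9 + 4*56e9/3 = 139666666666.67 Pa
Then divide by density:
139666666666.67 / 3392 = 41175314.4654 Pa/(kg/m^3)
Take the square root:
Vp = sqrt(41175314.4654) = 6416.8 m/s

6416.8


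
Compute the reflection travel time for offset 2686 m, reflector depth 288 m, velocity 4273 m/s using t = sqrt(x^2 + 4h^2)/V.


x^2 + 4h^2 = 2686^2 + 4*288^2 = 7214596 + 331776 = 7546372
sqrt(7546372) = 2747.0661
t = 2747.0661 / 4273 = 0.6429 s

0.6429


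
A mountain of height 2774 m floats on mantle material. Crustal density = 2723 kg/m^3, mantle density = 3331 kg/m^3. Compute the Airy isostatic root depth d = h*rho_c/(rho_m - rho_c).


rho_m - rho_c = 3331 - 2723 = 608
d = 2774 * 2723 / 608
= 7553602 / 608
= 12423.69 m

12423.69


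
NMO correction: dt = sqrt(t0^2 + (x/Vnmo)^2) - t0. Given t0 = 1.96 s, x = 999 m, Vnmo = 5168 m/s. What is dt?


x/Vnmo = 999/5168 = 0.193305
(x/Vnmo)^2 = 0.037367
t0^2 = 3.8416
sqrt(3.8416 + 0.037367) = 1.969509
dt = 1.969509 - 1.96 = 0.009509

0.009509


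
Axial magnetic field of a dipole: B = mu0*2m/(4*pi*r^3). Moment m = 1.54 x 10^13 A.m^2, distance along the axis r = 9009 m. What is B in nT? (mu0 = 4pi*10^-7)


m = 1.54 x 10^13 = 15400000000000 A.m^2
2m = 30800000000000 A.m^2
r^3 = 9009^3 = 731189187729
B = (4pi*10^-7) * 30800000000000 / (4*pi * 731189187729) * 1e9
= 38704421.492226 / 9188394322214.86 * 1e9
= 4212.3161 nT

4212.3161


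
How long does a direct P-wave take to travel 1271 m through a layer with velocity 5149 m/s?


t = x / V
= 1271 / 5149
= 0.2468 s

0.2468


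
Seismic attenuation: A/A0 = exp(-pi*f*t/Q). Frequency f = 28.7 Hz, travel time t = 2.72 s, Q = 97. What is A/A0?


pi*f*t/Q = pi*28.7*2.72/97 = 2.528302
A/A0 = exp(-2.528302) = 0.079794

0.079794


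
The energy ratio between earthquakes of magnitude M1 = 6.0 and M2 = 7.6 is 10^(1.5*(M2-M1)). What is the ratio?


M2 - M1 = 7.6 - 6.0 = 1.6
1.5 * 1.6 = 2.4
ratio = 10^2.4 = 251.19

251.19


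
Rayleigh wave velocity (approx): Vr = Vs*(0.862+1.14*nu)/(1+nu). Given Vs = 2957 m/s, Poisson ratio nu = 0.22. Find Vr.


Numerator factor = 0.862 + 1.14*0.22 = 1.1128
Denominator = 1 + 0.22 = 1.22
Vr = 2957 * 1.1128 / 1.22 = 2697.17 m/s

2697.17


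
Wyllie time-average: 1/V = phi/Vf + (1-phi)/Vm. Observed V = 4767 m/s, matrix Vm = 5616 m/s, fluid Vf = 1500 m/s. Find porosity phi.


1/V - 1/Vm = 1/4767 - 1/5616 = 3.171e-05
1/Vf - 1/Vm = 1/1500 - 1/5616 = 0.0004886
phi = 3.171e-05 / 0.0004886 = 0.0649

0.0649


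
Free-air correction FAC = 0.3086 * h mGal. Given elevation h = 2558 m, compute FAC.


FAC = 0.3086 * h
= 0.3086 * 2558
= 789.3988 mGal

789.3988


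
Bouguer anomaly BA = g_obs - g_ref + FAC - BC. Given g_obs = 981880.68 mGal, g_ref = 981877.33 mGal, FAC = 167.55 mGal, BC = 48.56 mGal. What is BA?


BA = g_obs - g_ref + FAC - BC
= 981880.68 - 981877.33 + 167.55 - 48.56
= 122.34 mGal

122.34


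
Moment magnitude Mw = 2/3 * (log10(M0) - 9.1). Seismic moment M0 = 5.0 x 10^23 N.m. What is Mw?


log10(M0) = log10(5.0 x 10^23) = 23.699
Mw = 2/3 * (23.699 - 9.1)
= 2/3 * 14.599
= 9.73

9.73


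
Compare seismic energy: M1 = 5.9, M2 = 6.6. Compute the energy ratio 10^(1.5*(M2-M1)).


M2 - M1 = 6.6 - 5.9 = 0.7
1.5 * 0.7 = 1.05
ratio = 10^1.05 = 11.22

11.22


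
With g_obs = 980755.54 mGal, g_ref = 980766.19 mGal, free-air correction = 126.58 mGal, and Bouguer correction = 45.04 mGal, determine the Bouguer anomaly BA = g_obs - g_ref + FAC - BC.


BA = g_obs - g_ref + FAC - BC
= 980755.54 - 980766.19 + 126.58 - 45.04
= 70.89 mGal

70.89


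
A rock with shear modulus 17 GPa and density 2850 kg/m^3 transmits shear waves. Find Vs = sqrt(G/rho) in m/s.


Convert G to Pa: G = 17e9 Pa
Compute G/rho = 17e9 / 2850 = 5964912.2807
Vs = sqrt(5964912.2807) = 2442.32 m/s

2442.32


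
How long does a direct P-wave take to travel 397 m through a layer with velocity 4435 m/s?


t = x / V
= 397 / 4435
= 0.0895 s

0.0895


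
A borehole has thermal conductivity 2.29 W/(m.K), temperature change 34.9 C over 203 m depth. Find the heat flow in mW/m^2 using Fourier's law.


q = k * dT / dz * 1000
= 2.29 * 34.9 / 203 * 1000
= 0.3937 * 1000
= 393.6995 mW/m^2

393.6995


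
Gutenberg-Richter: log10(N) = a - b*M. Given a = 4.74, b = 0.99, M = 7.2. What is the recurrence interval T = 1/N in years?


log10(N) = 4.74 - 0.99*7.2 = -2.388
N = 10^-2.388 = 0.004093
T = 1/N = 1/0.004093 = 244.3431 years

244.3431


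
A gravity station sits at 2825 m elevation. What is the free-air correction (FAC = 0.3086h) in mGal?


FAC = 0.3086 * h
= 0.3086 * 2825
= 871.795 mGal

871.795


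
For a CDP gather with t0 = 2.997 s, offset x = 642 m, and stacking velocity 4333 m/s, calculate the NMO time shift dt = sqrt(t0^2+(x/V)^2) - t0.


x/Vnmo = 642/4333 = 0.148165
(x/Vnmo)^2 = 0.021953
t0^2 = 8.982009
sqrt(8.982009 + 0.021953) = 3.00066
dt = 3.00066 - 2.997 = 0.00366

0.00366


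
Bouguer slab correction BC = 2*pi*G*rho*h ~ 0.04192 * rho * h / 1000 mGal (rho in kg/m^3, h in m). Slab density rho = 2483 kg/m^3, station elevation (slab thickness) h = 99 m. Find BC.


BC = 0.04192 * rho * h / 1000
= 0.04192 * 2483 * 99 / 1000
= 10.3046 mGal

10.3046


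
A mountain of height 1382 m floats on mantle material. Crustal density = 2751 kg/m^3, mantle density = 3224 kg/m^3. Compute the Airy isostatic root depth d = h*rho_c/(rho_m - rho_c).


rho_m - rho_c = 3224 - 2751 = 473
d = 1382 * 2751 / 473
= 3801882 / 473
= 8037.81 m

8037.81


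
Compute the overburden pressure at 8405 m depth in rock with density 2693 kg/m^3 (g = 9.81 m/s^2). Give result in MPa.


P = rho * g * z / 1e6
= 2693 * 9.81 * 8405 / 1e6
= 222046063.65 / 1e6
= 222.0461 MPa

222.0461


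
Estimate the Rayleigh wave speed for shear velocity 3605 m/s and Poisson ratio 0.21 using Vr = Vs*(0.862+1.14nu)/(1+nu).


Numerator factor = 0.862 + 1.14*0.21 = 1.1014
Denominator = 1 + 0.21 = 1.21
Vr = 3605 * 1.1014 / 1.21 = 3281.44 m/s

3281.44


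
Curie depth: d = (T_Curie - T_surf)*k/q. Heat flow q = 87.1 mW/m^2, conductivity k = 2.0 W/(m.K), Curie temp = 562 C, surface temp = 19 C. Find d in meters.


T_Curie - T_surf = 562 - 19 = 543 C
Convert q to W/m^2: 87.1 mW/m^2 = 0.0871 W/m^2
d = 543 * 2.0 / 0.0871 = 12468.43 m

12468.43


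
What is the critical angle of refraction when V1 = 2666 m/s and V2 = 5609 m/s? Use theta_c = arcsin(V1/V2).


V1/V2 = 2666/5609 = 0.475308
theta_c = arcsin(0.475308) = 28.3794 degrees

28.3794


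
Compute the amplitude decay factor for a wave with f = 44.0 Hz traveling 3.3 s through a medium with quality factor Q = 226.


pi*f*t/Q = pi*44.0*3.3/226 = 2.018404
A/A0 = exp(-2.018404) = 0.132867

0.132867


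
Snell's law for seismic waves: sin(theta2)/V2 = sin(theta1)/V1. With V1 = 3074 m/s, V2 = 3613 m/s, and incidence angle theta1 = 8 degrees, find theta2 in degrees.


sin(theta1) = sin(8 deg) = 0.139173
sin(theta2) = V2/V1 * sin(theta1) = 3613/3074 * 0.139173 = 0.163576
theta2 = arcsin(0.163576) = 9.4145 degrees

9.4145


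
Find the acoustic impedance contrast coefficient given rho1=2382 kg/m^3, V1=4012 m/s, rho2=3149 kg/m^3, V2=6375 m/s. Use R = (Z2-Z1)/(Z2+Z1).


Z1 = 2382 * 4012 = 9556584
Z2 = 3149 * 6375 = 20074875
R = (20074875 - 9556584) / (20074875 + 9556584) = 10518291 / 29631459 = 0.355

0.355


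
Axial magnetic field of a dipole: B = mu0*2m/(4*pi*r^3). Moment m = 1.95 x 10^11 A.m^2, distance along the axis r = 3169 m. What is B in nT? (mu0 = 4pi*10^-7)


m = 1.95 x 10^11 = 195000000000 A.m^2
2m = 390000000000 A.m^2
r^3 = 3169^3 = 31824875809
B = (4pi*10^-7) * 390000000000 / (4*pi * 31824875809) * 1e9
= 490088.45396 / 399923184171.85 * 1e9
= 1225.4565 nT

1225.4565


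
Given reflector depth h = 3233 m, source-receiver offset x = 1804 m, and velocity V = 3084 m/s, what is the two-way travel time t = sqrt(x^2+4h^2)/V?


x^2 + 4h^2 = 1804^2 + 4*3233^2 = 3254416 + 41809156 = 45063572
sqrt(45063572) = 6712.9406
t = 6712.9406 / 3084 = 2.1767 s

2.1767


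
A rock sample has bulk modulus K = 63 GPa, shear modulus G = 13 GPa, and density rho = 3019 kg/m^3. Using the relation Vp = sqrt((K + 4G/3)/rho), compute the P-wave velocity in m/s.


First compute the effective modulus:
K + 4G/3 = 63e9 + 4*13e9/3 = 80333333333.33 Pa
Then divide by density:
80333333333.33 / 3019 = 26609252.5119 Pa/(kg/m^3)
Take the square root:
Vp = sqrt(26609252.5119) = 5158.42 m/s

5158.42


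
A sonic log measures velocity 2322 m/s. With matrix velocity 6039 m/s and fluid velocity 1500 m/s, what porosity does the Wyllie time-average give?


1/V - 1/Vm = 1/2322 - 1/6039 = 0.00026507
1/Vf - 1/Vm = 1/1500 - 1/6039 = 0.00050108
phi = 0.00026507 / 0.00050108 = 0.529

0.529


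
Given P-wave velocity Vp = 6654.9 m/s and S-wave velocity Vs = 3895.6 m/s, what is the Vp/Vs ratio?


Vp/Vs = 6654.9 / 3895.6
= 1.7083

1.7083


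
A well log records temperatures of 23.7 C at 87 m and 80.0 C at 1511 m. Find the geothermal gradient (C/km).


dT = 80.0 - 23.7 = 56.3 C
dz = 1511 - 87 = 1424 m
gradient = dT/dz * 1000 = 56.3/1424 * 1000 = 39.5365 C/km

39.5365


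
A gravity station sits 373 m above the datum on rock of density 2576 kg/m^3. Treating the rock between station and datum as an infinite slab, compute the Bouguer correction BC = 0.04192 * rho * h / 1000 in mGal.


BC = 0.04192 * rho * h / 1000
= 0.04192 * 2576 * 373 / 1000
= 40.2787 mGal

40.2787


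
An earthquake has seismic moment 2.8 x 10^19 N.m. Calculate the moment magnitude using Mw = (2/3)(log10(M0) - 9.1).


log10(M0) = log10(2.8 x 10^19) = 19.4472
Mw = 2/3 * (19.4472 - 9.1)
= 2/3 * 10.3472
= 6.9

6.9


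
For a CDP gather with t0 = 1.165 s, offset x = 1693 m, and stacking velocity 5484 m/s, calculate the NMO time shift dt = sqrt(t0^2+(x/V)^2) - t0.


x/Vnmo = 1693/5484 = 0.308716
(x/Vnmo)^2 = 0.095306
t0^2 = 1.357225
sqrt(1.357225 + 0.095306) = 1.20521
dt = 1.20521 - 1.165 = 0.04021

0.04021


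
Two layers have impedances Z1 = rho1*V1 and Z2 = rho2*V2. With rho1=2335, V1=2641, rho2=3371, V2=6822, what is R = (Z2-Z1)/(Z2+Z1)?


Z1 = 2335 * 2641 = 6166735
Z2 = 3371 * 6822 = 22996962
R = (22996962 - 6166735) / (22996962 + 6166735) = 16830227 / 29163697 = 0.5771

0.5771


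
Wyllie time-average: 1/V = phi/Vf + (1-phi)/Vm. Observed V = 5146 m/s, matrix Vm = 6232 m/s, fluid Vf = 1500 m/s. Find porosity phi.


1/V - 1/Vm = 1/5146 - 1/6232 = 3.386e-05
1/Vf - 1/Vm = 1/1500 - 1/6232 = 0.0005062
phi = 3.386e-05 / 0.0005062 = 0.0669

0.0669


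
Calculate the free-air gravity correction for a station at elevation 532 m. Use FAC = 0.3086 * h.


FAC = 0.3086 * h
= 0.3086 * 532
= 164.1752 mGal

164.1752


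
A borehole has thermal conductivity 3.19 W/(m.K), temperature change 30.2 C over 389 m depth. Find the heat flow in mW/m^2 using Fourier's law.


q = k * dT / dz * 1000
= 3.19 * 30.2 / 389 * 1000
= 0.247656 * 1000
= 247.6555 mW/m^2

247.6555


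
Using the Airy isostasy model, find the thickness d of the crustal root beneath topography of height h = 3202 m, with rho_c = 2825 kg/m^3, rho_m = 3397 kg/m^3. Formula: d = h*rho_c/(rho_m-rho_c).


rho_m - rho_c = 3397 - 2825 = 572
d = 3202 * 2825 / 572
= 9045650 / 572
= 15814.07 m

15814.07


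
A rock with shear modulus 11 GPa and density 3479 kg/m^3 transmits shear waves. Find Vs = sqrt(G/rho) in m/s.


Convert G to Pa: G = 11e9 Pa
Compute G/rho = 11e9 / 3479 = 3161828.1115
Vs = sqrt(3161828.1115) = 1778.15 m/s

1778.15


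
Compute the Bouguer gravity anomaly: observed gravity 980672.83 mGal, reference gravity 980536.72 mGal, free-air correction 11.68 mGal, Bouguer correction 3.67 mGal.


BA = g_obs - g_ref + FAC - BC
= 980672.83 - 980536.72 + 11.68 - 3.67
= 144.12 mGal

144.12


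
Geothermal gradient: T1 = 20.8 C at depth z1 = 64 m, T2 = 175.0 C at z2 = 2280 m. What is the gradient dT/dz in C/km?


dT = 175.0 - 20.8 = 154.2 C
dz = 2280 - 64 = 2216 m
gradient = dT/dz * 1000 = 154.2/2216 * 1000 = 69.5848 C/km

69.5848


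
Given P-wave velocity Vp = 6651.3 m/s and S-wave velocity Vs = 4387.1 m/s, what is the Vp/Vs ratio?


Vp/Vs = 6651.3 / 4387.1
= 1.5161

1.5161


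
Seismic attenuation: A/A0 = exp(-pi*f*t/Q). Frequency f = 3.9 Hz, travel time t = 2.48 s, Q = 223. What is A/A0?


pi*f*t/Q = pi*3.9*2.48/223 = 0.136258
A/A0 = exp(-0.136258) = 0.872618

0.872618


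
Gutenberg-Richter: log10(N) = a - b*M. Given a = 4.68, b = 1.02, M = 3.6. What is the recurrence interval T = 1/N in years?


log10(N) = 4.68 - 1.02*3.6 = 1.008
N = 10^1.008 = 10.185914
T = 1/N = 1/10.185914 = 0.0982 years

0.0982


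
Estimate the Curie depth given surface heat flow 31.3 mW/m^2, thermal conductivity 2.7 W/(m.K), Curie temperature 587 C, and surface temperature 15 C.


T_Curie - T_surf = 587 - 15 = 572 C
Convert q to W/m^2: 31.3 mW/m^2 = 0.0313 W/m^2
d = 572 * 2.7 / 0.0313 = 49341.85 m

49341.85


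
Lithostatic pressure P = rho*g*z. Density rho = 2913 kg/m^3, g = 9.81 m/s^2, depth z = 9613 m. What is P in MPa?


P = rho * g * z / 1e6
= 2913 * 9.81 * 9613 / 1e6
= 274706182.89 / 1e6
= 274.7062 MPa

274.7062


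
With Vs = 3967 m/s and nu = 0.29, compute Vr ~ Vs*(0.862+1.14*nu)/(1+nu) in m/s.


Numerator factor = 0.862 + 1.14*0.29 = 1.1926
Denominator = 1 + 0.29 = 1.29
Vr = 3967 * 1.1926 / 1.29 = 3667.48 m/s

3667.48


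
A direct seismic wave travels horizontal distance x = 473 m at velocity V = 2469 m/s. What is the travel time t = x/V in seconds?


t = x / V
= 473 / 2469
= 0.1916 s

0.1916


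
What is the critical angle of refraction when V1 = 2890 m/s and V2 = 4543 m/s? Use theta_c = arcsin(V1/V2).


V1/V2 = 2890/4543 = 0.636144
theta_c = arcsin(0.636144) = 39.5048 degrees

39.5048


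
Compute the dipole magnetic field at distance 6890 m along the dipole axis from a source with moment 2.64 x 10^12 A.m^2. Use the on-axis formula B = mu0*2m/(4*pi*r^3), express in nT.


m = 2.64 x 10^12 = 2640000000000 A.m^2
2m = 5280000000000 A.m^2
r^3 = 6890^3 = 327082769000
B = (4pi*10^-7) * 5280000000000 / (4*pi * 327082769000) * 1e9
= 6635043.684382 / 4110243296824.83 * 1e9
= 1614.2703 nT

1614.2703


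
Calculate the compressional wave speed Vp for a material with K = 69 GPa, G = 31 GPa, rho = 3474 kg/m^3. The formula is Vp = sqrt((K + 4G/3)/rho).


First compute the effective modulus:
K + 4G/3 = 69e9 + 4*31e9/3 = 110333333333.33 Pa
Then divide by density:
110333333333.33 / 3474 = 31759739.0136 Pa/(kg/m^3)
Take the square root:
Vp = sqrt(31759739.0136) = 5635.58 m/s

5635.58


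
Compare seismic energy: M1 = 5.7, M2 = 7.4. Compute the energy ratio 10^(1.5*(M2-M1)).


M2 - M1 = 7.4 - 5.7 = 1.7
1.5 * 1.7 = 2.55
ratio = 10^2.55 = 354.81

354.81


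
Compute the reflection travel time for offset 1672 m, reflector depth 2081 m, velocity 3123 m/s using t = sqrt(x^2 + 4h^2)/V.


x^2 + 4h^2 = 1672^2 + 4*2081^2 = 2795584 + 17322244 = 20117828
sqrt(20117828) = 4485.2902
t = 4485.2902 / 3123 = 1.4362 s

1.4362


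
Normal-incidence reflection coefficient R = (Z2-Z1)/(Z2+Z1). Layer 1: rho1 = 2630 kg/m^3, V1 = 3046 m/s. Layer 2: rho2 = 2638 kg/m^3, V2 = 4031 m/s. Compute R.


Z1 = 2630 * 3046 = 8010980
Z2 = 2638 * 4031 = 10633778
R = (10633778 - 8010980) / (10633778 + 8010980) = 2622798 / 18644758 = 0.1407

0.1407


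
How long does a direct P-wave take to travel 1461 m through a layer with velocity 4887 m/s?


t = x / V
= 1461 / 4887
= 0.299 s

0.299


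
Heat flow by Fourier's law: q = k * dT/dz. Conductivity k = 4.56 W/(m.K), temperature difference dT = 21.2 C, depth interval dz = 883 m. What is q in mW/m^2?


q = k * dT / dz * 1000
= 4.56 * 21.2 / 883 * 1000
= 0.109481 * 1000
= 109.4813 mW/m^2

109.4813


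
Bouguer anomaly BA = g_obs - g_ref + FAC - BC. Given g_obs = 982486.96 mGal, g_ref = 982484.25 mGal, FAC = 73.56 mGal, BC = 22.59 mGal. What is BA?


BA = g_obs - g_ref + FAC - BC
= 982486.96 - 982484.25 + 73.56 - 22.59
= 53.68 mGal

53.68


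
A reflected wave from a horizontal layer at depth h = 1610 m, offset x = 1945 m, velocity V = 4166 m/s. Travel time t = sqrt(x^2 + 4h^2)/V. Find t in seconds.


x^2 + 4h^2 = 1945^2 + 4*1610^2 = 3783025 + 10368400 = 14151425
sqrt(14151425) = 3761.838
t = 3761.838 / 4166 = 0.903 s

0.903


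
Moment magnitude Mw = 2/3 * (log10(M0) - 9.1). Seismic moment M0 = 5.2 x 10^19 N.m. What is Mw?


log10(M0) = log10(5.2 x 10^19) = 19.716
Mw = 2/3 * (19.716 - 9.1)
= 2/3 * 10.616
= 7.08

7.08


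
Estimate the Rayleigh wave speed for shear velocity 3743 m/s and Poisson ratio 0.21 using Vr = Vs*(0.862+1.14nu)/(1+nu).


Numerator factor = 0.862 + 1.14*0.21 = 1.1014
Denominator = 1 + 0.21 = 1.21
Vr = 3743 * 1.1014 / 1.21 = 3407.06 m/s

3407.06


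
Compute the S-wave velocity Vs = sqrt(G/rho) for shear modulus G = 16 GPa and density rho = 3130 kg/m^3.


Convert G to Pa: G = 16e9 Pa
Compute G/rho = 16e9 / 3130 = 5111821.0863
Vs = sqrt(5111821.0863) = 2260.93 m/s

2260.93


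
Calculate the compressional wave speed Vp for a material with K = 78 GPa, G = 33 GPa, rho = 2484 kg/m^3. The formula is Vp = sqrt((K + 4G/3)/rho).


First compute the effective modulus:
K + 4G/3 = 78e9 + 4*33e9/3 = 122000000000.0 Pa
Then divide by density:
122000000000.0 / 2484 = 49114331.723 Pa/(kg/m^3)
Take the square root:
Vp = sqrt(49114331.723) = 7008.16 m/s

7008.16


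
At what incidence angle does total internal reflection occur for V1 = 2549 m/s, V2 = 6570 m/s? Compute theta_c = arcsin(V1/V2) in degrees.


V1/V2 = 2549/6570 = 0.387976
theta_c = arcsin(0.387976) = 22.8286 degrees

22.8286


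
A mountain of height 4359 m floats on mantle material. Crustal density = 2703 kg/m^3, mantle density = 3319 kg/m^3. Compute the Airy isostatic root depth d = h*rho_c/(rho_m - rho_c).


rho_m - rho_c = 3319 - 2703 = 616
d = 4359 * 2703 / 616
= 11782377 / 616
= 19127.24 m

19127.24


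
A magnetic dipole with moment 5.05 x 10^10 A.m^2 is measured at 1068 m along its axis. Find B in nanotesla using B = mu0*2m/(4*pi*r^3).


m = 5.05 x 10^10 = 50500000000 A.m^2
2m = 101000000000 A.m^2
r^3 = 1068^3 = 1218186432
B = (4pi*10^-7) * 101000000000 / (4*pi * 1218186432) * 1e9
= 126920.343205 / 15308182181.9 * 1e9
= 8291.0134 nT

8291.0134


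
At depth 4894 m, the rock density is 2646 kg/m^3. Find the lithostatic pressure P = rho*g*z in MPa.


P = rho * g * z / 1e6
= 2646 * 9.81 * 4894 / 1e6
= 127034830.44 / 1e6
= 127.0348 MPa

127.0348


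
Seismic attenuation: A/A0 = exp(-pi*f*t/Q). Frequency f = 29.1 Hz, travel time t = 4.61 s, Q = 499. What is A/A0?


pi*f*t/Q = pi*29.1*4.61/499 = 0.844585
A/A0 = exp(-0.844585) = 0.429736

0.429736


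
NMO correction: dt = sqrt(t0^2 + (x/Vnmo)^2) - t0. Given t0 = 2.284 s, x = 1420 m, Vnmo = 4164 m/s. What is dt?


x/Vnmo = 1420/4164 = 0.341018
(x/Vnmo)^2 = 0.116293
t0^2 = 5.216656
sqrt(5.216656 + 0.116293) = 2.309318
dt = 2.309318 - 2.284 = 0.025318

0.025318


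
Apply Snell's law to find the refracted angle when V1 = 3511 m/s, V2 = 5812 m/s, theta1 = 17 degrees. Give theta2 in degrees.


sin(theta1) = sin(17 deg) = 0.292372
sin(theta2) = V2/V1 * sin(theta1) = 5812/3511 * 0.292372 = 0.483983
theta2 = arcsin(0.483983) = 28.9459 degrees

28.9459


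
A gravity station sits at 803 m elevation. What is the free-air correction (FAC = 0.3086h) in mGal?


FAC = 0.3086 * h
= 0.3086 * 803
= 247.8058 mGal

247.8058


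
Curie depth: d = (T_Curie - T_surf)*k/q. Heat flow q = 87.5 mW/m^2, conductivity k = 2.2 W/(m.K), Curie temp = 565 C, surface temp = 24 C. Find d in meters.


T_Curie - T_surf = 565 - 24 = 541 C
Convert q to W/m^2: 87.5 mW/m^2 = 0.0875 W/m^2
d = 541 * 2.2 / 0.0875 = 13602.29 m

13602.29


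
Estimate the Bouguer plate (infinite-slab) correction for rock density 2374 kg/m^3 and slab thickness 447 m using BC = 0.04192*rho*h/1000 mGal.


BC = 0.04192 * rho * h / 1000
= 0.04192 * 2374 * 447 / 1000
= 44.4846 mGal

44.4846


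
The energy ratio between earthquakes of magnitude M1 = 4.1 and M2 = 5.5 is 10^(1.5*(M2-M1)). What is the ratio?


M2 - M1 = 5.5 - 4.1 = 1.4
1.5 * 1.4 = 2.1
ratio = 10^2.1 = 125.89

125.89


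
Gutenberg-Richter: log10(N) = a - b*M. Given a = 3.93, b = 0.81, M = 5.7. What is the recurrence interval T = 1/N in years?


log10(N) = 3.93 - 0.81*5.7 = -0.687
N = 10^-0.687 = 0.205589
T = 1/N = 1/0.205589 = 4.8641 years

4.8641


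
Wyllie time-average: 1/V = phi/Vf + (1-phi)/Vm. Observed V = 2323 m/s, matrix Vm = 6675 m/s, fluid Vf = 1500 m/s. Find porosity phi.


1/V - 1/Vm = 1/2323 - 1/6675 = 0.00028067
1/Vf - 1/Vm = 1/1500 - 1/6675 = 0.00051685
phi = 0.00028067 / 0.00051685 = 0.543

0.543


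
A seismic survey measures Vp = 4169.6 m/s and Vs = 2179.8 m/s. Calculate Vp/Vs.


Vp/Vs = 4169.6 / 2179.8
= 1.9128

1.9128


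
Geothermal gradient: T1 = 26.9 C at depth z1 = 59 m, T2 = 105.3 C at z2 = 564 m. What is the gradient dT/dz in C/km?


dT = 105.3 - 26.9 = 78.4 C
dz = 564 - 59 = 505 m
gradient = dT/dz * 1000 = 78.4/505 * 1000 = 155.2475 C/km

155.2475


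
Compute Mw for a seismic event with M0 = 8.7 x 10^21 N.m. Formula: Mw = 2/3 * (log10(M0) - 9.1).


log10(M0) = log10(8.7 x 10^21) = 21.9395
Mw = 2/3 * (21.9395 - 9.1)
= 2/3 * 12.8395
= 8.56

8.56


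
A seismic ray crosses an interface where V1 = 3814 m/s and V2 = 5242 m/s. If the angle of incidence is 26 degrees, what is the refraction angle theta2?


sin(theta1) = sin(26 deg) = 0.438371
sin(theta2) = V2/V1 * sin(theta1) = 5242/3814 * 0.438371 = 0.602502
theta2 = arcsin(0.602502) = 37.0493 degrees

37.0493


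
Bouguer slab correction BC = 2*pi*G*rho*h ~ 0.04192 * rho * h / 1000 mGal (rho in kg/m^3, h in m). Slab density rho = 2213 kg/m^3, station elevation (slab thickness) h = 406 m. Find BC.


BC = 0.04192 * rho * h / 1000
= 0.04192 * 2213 * 406 / 1000
= 37.6642 mGal

37.6642


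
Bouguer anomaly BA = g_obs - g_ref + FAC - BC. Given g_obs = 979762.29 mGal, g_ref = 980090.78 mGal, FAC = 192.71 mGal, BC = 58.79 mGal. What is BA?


BA = g_obs - g_ref + FAC - BC
= 979762.29 - 980090.78 + 192.71 - 58.79
= -194.57 mGal

-194.57


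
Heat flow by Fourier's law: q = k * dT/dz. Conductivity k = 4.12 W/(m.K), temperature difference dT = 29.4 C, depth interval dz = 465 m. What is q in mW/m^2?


q = k * dT / dz * 1000
= 4.12 * 29.4 / 465 * 1000
= 0.26049 * 1000
= 260.4903 mW/m^2

260.4903


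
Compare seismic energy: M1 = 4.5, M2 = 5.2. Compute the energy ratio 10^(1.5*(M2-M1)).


M2 - M1 = 5.2 - 4.5 = 0.7
1.5 * 0.7 = 1.05
ratio = 10^1.05 = 11.22

11.22


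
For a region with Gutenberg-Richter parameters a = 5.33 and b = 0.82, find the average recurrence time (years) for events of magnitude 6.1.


log10(N) = 5.33 - 0.82*6.1 = 0.328
N = 10^0.328 = 2.128139
T = 1/N = 1/2.128139 = 0.4699 years

0.4699


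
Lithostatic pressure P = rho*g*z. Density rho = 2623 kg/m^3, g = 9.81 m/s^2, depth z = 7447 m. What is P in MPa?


P = rho * g * z / 1e6
= 2623 * 9.81 * 7447 / 1e6
= 191623448.61 / 1e6
= 191.6234 MPa

191.6234


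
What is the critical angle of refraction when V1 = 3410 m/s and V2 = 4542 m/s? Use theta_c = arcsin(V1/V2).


V1/V2 = 3410/4542 = 0.750771
theta_c = arcsin(0.750771) = 48.6572 degrees

48.6572


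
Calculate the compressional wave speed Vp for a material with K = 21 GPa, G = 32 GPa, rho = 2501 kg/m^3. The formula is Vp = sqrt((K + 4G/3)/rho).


First compute the effective modulus:
K + 4G/3 = 21e9 + 4*32e9/3 = 63666666666.67 Pa
Then divide by density:
63666666666.67 / 2501 = 25456484.073 Pa/(kg/m^3)
Take the square root:
Vp = sqrt(25456484.073) = 5045.44 m/s

5045.44


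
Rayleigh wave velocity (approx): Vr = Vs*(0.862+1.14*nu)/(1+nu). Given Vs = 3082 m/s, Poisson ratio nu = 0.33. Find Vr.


Numerator factor = 0.862 + 1.14*0.33 = 1.2382
Denominator = 1 + 0.33 = 1.33
Vr = 3082 * 1.2382 / 1.33 = 2869.27 m/s

2869.27


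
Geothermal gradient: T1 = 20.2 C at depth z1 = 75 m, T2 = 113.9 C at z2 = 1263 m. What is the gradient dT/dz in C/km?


dT = 113.9 - 20.2 = 93.7 C
dz = 1263 - 75 = 1188 m
gradient = dT/dz * 1000 = 93.7/1188 * 1000 = 78.8721 C/km

78.8721


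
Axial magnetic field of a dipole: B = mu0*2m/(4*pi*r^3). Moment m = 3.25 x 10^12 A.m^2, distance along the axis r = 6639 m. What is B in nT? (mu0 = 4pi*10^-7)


m = 3.25 x 10^12 = 3250000000000 A.m^2
2m = 6500000000000 A.m^2
r^3 = 6639^3 = 292622695119
B = (4pi*10^-7) * 6500000000000 / (4*pi * 292622695119) * 1e9
= 8168140.899333 / 3677205237037.98 * 1e9
= 2221.2905 nT

2221.2905
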